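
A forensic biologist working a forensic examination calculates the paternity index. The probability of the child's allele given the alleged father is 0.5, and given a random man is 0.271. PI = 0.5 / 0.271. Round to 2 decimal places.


Paternity Index calculation:
PI = P(allele|father) / P(allele|random)
PI = 0.5 / 0.271
PI = 1.85

1.85


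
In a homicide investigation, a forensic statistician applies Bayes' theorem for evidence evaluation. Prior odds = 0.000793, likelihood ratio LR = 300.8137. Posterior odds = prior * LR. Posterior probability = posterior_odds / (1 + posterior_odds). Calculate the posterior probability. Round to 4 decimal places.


Bayesian evidence evaluation:
Posterior odds = prior_odds * LR = 0.000793 * 300.8137 = 0.2385453
Posterior probability = posterior_odds / (1 + posterior_odds)
= 0.2385453 / (1 + 0.2385453)
= 0.2385453 / 1.2385453
= 0.1926

0.1926


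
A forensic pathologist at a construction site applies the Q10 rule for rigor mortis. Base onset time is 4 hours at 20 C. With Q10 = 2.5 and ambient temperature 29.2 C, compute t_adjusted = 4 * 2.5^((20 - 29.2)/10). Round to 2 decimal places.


Rigor mortis time adjustment:
Exponent = (T_ref - T_actual) / 10 = (20 - 29.2) / 10 = -0.92
Q10 factor = 2.5^-0.92 = 0.43042
t_adjusted = 4 * 0.43042 = 1.72 hours

1.72


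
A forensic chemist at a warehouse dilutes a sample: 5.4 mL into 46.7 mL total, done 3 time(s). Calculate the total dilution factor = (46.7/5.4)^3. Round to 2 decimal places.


Dilution factor calculation:
Single dilution = V_total / V_sample = 46.7 / 5.4 ≈ 8.648148
Number of dilutions = 3
Total DF = (46.7 / 5.4)^3 (full precision, rounded at the end) = 646.80

646.80


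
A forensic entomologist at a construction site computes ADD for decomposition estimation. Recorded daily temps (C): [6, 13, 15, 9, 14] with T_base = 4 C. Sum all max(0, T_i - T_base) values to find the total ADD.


Computing ADD day by day:
Day 1: max(0, 6 - 4) = 2
Day 2: max(0, 13 - 4) = 9
Day 3: max(0, 15 - 4) = 11
Day 4: max(0, 9 - 4) = 5
Day 5: max(0, 14 - 4) = 10
Total ADD = 37

37


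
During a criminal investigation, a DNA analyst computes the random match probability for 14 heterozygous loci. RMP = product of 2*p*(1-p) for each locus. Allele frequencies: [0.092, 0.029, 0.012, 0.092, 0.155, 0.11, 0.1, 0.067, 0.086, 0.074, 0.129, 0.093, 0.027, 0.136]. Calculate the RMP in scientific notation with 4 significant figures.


Computing RMP for 14 loci:
Locus 1: 2 * 0.092 * 0.908 = 0.167072
Locus 2: 2 * 0.029 * 0.971 = 0.056318
Locus 3: 2 * 0.012 * 0.988 = 0.023712
Locus 4: 2 * 0.092 * 0.908 = 0.167072
Locus 5: 2 * 0.155 * 0.845 = 0.26195
Locus 6: 2 * 0.11 * 0.89 = 0.1958
Locus 7: 2 * 0.1 * 0.9 = 0.18
Locus 8: 2 * 0.067 * 0.933 = 0.125022
Locus 9: 2 * 0.086 * 0.914 = 0.157208
Locus 10: 2 * 0.074 * 0.926 = 0.137048
Locus 11: 2 * 0.129 * 0.871 = 0.224718
Locus 12: 2 * 0.093 * 0.907 = 0.168702
Locus 13: 2 * 0.027 * 0.973 = 0.052542
Locus 14: 2 * 0.136 * 0.864 = 0.235008
RMP = 4.339e-13

4.339e-13


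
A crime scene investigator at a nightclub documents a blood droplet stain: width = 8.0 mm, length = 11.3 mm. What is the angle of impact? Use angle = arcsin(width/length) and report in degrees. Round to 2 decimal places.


Blood spatter impact angle calculation:
width / length = 8.0 / 11.3 = 0.707965
angle = arcsin(0.707965)
angle = 45.07 degrees

45.07


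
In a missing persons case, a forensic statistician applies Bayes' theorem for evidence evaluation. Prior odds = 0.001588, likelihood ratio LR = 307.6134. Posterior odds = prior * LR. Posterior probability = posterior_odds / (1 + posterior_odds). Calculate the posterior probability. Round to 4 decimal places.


Bayesian evidence evaluation:
Posterior odds = prior_odds * LR = 0.001588 * 307.6134 = 0.4884901
Posterior probability = posterior_odds / (1 + posterior_odds)
= 0.4884901 / (1 + 0.4884901)
= 0.4884901 / 1.4884901
= 0.3282

0.3282


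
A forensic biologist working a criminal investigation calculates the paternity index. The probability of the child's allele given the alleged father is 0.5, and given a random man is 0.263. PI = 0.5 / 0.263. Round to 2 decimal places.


Paternity Index calculation:
PI = P(allele|father) / P(allele|random)
PI = 0.5 / 0.263
PI = 1.90

1.90


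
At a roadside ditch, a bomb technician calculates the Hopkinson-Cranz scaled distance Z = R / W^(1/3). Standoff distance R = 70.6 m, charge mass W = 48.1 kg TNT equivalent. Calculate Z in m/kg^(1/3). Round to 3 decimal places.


Scaled distance calculation:
W^(1/3) = 48.1^(1/3) = 3.636763
Z = R / W^(1/3) = 70.6 / 3.636763
Z = 19.413 m/kg^(1/3)

19.413


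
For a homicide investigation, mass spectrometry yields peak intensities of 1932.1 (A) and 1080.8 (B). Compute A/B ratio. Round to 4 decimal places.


Spectral peak ratio:
Peak A = 1932.1 counts
Peak B = 1080.8 counts
Ratio = 1932.1 / 1080.8 = 1.7877

1.7877


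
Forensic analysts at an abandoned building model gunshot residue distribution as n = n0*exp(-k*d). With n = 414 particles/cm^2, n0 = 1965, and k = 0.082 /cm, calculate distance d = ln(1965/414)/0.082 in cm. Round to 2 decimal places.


GSR distance calculation:
n0/n = 1965 / 414 = 4.746377
ln(n0/n) = 1.557382
d = 1.557382 / 0.082 = 18.99 cm

18.99


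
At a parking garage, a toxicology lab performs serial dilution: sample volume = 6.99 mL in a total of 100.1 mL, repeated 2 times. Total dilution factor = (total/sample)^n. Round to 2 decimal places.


Dilution factor calculation:
Single dilution = V_total / V_sample = 100.1 / 6.99 ≈ 14.320458
Number of dilutions = 2
Total DF = (100.1 / 6.99)^2 (full precision, rounded at the end) = 205.08

205.08


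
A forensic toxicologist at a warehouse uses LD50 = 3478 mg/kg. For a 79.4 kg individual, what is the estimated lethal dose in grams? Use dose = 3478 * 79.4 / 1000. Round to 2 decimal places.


Lethal dose calculation:
Lethal dose = LD50 * body_weight / 1000
= 3478 * 79.4 / 1000
= 276153.2 / 1000
= 276.15 g

276.15


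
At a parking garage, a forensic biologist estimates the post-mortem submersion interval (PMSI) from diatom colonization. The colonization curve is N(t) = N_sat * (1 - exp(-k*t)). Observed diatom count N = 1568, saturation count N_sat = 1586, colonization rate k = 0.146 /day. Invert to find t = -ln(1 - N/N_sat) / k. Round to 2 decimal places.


PMSI from diatom colonization curve:
N / N_sat = 1568 / 1586 = 0.988651
1 - N/N_sat = 0.011349
ln(1 - N/N_sat) = -4.478626
t = -ln(1 - N/N_sat) / k = -(-4.478626) / 0.146 = 30.68 days

30.68


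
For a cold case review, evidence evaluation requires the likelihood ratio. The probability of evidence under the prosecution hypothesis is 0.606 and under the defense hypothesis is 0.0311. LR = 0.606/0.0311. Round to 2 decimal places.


Likelihood ratio calculation:
LR = P(E|Hp) / P(E|Hd)
LR = 0.606 / 0.0311
LR = 19.49

19.49


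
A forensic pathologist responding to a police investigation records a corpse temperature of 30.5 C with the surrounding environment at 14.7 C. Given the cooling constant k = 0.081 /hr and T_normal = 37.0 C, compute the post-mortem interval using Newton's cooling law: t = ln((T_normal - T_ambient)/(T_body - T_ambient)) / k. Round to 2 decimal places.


Using Newton's law of cooling:
t = ln((T_normal - T_ambient) / (T_body - T_ambient)) / k
T_normal - T_ambient = 22.3
T_body - T_ambient = 15.8
Ratio = 1.411392
ln(ratio) = 0.344576
t = 0.344576 / 0.081 = 4.25 hours

4.25


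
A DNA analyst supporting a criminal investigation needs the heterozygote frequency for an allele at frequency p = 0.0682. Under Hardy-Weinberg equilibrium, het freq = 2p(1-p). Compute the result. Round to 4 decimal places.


Hardy-Weinberg heterozygote frequency:
q = 1 - p = 1 - 0.0682 = 0.9318
2pq = 2 * 0.0682 * 0.9318 = 0.1271

0.1271


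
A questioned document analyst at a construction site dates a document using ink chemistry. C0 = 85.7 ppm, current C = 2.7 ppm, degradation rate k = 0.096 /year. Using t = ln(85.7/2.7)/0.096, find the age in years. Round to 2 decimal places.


Document age estimation:
C0/C = 85.7 / 2.7 = 31.740741
ln(C0/C) = 3.457601
t = 3.457601 / 0.096 = 36.02 years

36.02


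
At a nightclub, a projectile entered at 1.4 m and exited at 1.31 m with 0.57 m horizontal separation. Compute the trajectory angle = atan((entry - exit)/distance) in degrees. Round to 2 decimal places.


Bullet trajectory angle:
Height difference = 1.4 - 1.31 = 0.09 m
angle = atan(0.09 / 0.57)
angle = atan(0.157895)
angle = 8.97 degrees

8.97


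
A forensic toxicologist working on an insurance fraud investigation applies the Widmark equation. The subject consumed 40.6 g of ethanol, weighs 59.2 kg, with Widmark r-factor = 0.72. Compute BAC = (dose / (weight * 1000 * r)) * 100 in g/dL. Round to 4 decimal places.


Applying the Widmark formula:
BAC = (dose_g / (body_wt * 1000 * r)) * 100
Denominator = 59.2 * 1000 * 0.72 = 42624
BAC = (40.6 / 42624) * 100
BAC = 0.0953 g/dL

0.0953


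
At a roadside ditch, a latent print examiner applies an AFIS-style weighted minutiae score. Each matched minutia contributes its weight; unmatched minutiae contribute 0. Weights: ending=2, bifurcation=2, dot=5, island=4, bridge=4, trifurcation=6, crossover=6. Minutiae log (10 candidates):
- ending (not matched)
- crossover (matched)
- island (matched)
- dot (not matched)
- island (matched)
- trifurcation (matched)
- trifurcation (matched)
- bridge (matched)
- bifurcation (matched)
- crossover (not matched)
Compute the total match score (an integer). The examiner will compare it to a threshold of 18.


Weighted minutiae match score:
  ending: not matched, +0
  crossover: matched, +6 (running total 6)
  island: matched, +4 (running total 10)
  dot: not matched, +0
  island: matched, +4 (running total 14)
  trifurcation: matched, +6 (running total 20)
  trifurcation: matched, +6 (running total 26)
  bridge: matched, +4 (running total 30)
  bifurcation: matched, +2 (running total 32)
  crossover: not matched, +0
Total score = 32
Threshold = 18; verdict = identification

32


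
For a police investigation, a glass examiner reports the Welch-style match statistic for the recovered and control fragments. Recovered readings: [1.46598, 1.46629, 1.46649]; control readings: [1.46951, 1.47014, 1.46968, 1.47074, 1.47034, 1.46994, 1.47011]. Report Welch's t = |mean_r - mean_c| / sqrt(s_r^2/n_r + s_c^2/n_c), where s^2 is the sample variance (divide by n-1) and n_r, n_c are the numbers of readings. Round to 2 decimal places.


Welch's t-criterion for glass RI comparison:
Recovered mean = sum / n_r = 4.39876 / 3 = 1.4662533
Control mean = sum / n_c = 10.29046 / 7 = 1.4700657
Recovered sample variance s_r^2 = 6.60333e-08
Control sample variance s_c^2 = 1.68462e-07
Welch SE (unpooled) = sqrt(s_r^2/n_r + s_c^2/n_c) = sqrt(2.20111e-08 + 2.4066e-08) = sqrt(4.60771e-08) = 0.000214656
|mean_r - mean_c| = 0.00381238
t = 0.00381238 / 0.000214656 = 17.76

17.76


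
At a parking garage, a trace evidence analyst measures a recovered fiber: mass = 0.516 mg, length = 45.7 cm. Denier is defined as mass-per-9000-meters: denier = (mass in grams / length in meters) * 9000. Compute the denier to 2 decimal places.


Denier calculation:
Mass in grams = 0.516 mg / 1000 = 0.000516 g
Length in meters = 45.7 cm / 100 = 0.457 m
Linear density = mass / length = 0.000516 / 0.457 = 0.0011291 g/m
Denier = (g/m) * 9000 = 0.0011291 * 9000 = 10.16

10.16


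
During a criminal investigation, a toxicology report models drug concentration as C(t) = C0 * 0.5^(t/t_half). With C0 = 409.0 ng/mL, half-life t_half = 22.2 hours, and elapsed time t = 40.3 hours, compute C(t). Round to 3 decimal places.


Drug concentration decay:
Number of half-lives = t / t_half = 40.3 / 22.2 = 1.815315
Decay factor = 0.5^1.815315 = 0.2841422
C(t) = 409.0 * 0.2841422 = 116.214 ng/mL

116.214


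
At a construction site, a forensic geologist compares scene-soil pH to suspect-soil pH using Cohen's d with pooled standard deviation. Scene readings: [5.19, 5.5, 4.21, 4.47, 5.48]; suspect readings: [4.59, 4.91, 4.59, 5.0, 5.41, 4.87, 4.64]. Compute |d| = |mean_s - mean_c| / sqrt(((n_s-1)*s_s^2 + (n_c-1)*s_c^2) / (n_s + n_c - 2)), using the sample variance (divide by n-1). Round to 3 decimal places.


Pooled-variance Cohen's d for soil pH comparison:
Scene mean = 24.85 / 5 = 4.97
Suspect mean = 34.01 / 7 = 4.858571
Scene sample variance s_s^2 = 0.35425
Suspect sample variance s_c^2 = 0.086481
Pooled variance = ((n_s-1)*s_s^2 + (n_c-1)*s_c^2) / (n_s + n_c - 2) = 0.193589
Pooled SD = sqrt(0.193589) = 0.439987
Mean difference = 0.111429
|d| = |0.111429| / 0.439987 = 0.253

0.253


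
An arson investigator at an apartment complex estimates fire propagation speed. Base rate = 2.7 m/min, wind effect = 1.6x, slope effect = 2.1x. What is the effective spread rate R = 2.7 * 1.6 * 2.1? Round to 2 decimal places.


Fire spread rate calculation:
R = R0 * wind_factor * slope_factor
= 2.7 * 1.6 * 2.1
= 4.32 * 2.1
= 9.07 m/min

9.07


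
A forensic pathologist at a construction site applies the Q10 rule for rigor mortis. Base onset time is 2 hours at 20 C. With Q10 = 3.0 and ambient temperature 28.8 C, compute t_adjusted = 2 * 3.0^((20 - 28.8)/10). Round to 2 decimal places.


Rigor mortis time adjustment:
Exponent = (T_ref - T_actual) / 10 = (20 - 28.8) / 10 = -0.88
Q10 factor = 3.0^-0.88 = 0.38031
t_adjusted = 2 * 0.38031 = 0.76 hours

0.76


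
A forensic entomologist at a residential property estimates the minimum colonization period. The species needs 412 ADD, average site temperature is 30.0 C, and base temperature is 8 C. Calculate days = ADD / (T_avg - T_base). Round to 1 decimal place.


Insect development time:
Effective temperature = avg_temp - T_base = 30.0 - 8 = 22.0 C
Days = ADD / effective_temp = 412 / 22.0 = 18.7 days

18.7


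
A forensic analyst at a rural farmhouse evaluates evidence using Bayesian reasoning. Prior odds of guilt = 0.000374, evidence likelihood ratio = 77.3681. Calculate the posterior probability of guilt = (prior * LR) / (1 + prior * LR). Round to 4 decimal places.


Bayesian evidence evaluation:
Posterior odds = prior_odds * LR = 0.000374 * 77.3681 = 0.02893567
Posterior probability = posterior_odds / (1 + posterior_odds)
= 0.02893567 / (1 + 0.02893567)
= 0.02893567 / 1.02893567
= 0.0281

0.0281


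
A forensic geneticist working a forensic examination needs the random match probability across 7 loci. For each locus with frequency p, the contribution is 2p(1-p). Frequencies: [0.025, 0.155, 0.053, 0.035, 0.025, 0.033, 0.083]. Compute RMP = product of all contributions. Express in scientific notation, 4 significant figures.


Computing RMP for 7 loci:
Locus 1: 2 * 0.025 * 0.975 = 0.04875
Locus 2: 2 * 0.155 * 0.845 = 0.26195
Locus 3: 2 * 0.053 * 0.947 = 0.100382
Locus 4: 2 * 0.035 * 0.965 = 0.06755
Locus 5: 2 * 0.025 * 0.975 = 0.04875
Locus 6: 2 * 0.033 * 0.967 = 0.063822
Locus 7: 2 * 0.083 * 0.917 = 0.152222
RMP = 4.101e-08

4.101e-08


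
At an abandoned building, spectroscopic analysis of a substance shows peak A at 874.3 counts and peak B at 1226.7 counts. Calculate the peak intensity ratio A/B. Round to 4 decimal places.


Spectral peak ratio:
Peak A = 874.3 counts
Peak B = 1226.7 counts
Ratio = 874.3 / 1226.7 = 0.7127

0.7127


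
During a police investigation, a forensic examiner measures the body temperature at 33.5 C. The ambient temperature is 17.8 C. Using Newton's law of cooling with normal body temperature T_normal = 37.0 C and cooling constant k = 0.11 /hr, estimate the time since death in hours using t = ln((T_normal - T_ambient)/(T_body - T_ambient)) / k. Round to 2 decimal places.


Using Newton's law of cooling:
t = ln((T_normal - T_ambient) / (T_body - T_ambient)) / k
T_normal - T_ambient = 19.2
T_body - T_ambient = 15.7
Ratio = 1.22293
ln(ratio) = 0.20125
t = 0.20125 / 0.11 = 1.83 hours

1.83


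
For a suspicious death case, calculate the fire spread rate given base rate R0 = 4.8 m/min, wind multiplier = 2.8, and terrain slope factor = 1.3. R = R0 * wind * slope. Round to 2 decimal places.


Fire spread rate calculation:
R = R0 * wind_factor * slope_factor
= 4.8 * 2.8 * 1.3
= 13.44 * 1.3
= 17.47 m/min

17.47


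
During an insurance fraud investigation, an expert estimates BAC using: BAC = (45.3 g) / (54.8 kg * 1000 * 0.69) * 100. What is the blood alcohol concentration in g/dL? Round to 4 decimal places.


Applying the Widmark formula:
BAC = (dose_g / (body_wt * 1000 * r)) * 100
Denominator = 54.8 * 1000 * 0.69 = 37812
BAC = (45.3 / 37812) * 100
BAC = 0.1198 g/dL

0.1198


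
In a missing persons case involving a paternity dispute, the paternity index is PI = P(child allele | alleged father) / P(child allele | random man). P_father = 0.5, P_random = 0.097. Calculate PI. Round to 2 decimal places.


Paternity Index calculation:
PI = P(allele|father) / P(allele|random)
PI = 0.5 / 0.097
PI = 5.15

5.15


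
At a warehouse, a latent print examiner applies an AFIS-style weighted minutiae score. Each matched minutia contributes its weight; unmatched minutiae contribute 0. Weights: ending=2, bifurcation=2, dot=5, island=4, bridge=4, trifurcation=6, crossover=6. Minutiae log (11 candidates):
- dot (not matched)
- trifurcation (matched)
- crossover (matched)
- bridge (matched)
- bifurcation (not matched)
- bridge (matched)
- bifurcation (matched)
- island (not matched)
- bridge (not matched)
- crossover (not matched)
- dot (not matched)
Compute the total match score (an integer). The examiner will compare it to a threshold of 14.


Weighted minutiae match score:
  dot: not matched, +0
  trifurcation: matched, +6 (running total 6)
  crossover: matched, +6 (running total 12)
  bridge: matched, +4 (running total 16)
  bifurcation: not matched, +0
  bridge: matched, +4 (running total 20)
  bifurcation: matched, +2 (running total 22)
  island: not matched, +0
  bridge: not matched, +0
  crossover: not matched, +0
  dot: not matched, +0
Total score = 22
Threshold = 14; verdict = identification

22


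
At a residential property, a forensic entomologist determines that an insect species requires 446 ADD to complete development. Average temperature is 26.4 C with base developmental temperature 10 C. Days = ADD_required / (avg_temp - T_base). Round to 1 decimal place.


Insect development time:
Effective temperature = avg_temp - T_base = 26.4 - 10 = 16.4 C
Days = ADD / effective_temp = 446 / 16.4 = 27.2 days

27.2


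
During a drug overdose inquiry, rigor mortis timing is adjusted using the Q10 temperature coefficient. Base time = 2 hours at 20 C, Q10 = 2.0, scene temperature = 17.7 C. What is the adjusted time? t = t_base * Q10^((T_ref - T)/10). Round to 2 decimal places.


Rigor mortis time adjustment:
Exponent = (T_ref - T_actual) / 10 = (20 - 17.7) / 10 = 0.23
Q10 factor = 2.0^0.23 = 1.17283
t_adjusted = 2 * 1.17283 = 2.35 hours

2.35


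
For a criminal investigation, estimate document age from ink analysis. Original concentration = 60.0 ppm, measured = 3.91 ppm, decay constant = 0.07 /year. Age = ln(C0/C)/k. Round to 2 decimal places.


Document age estimation:
C0/C = 60.0 / 3.91 = 15.345269
ln(C0/C) = 2.730807
t = 2.730807 / 0.07 = 39.01 years

39.01


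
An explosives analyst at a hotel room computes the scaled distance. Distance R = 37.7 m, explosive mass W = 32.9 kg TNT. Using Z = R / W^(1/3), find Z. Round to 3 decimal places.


Scaled distance calculation:
W^(1/3) = 32.9^(1/3) = 3.204291
Z = R / W^(1/3) = 37.7 / 3.204291
Z = 11.765 m/kg^(1/3)

11.765


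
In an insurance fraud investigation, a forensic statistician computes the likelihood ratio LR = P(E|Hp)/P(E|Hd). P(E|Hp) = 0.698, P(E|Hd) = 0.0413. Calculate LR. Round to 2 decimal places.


Likelihood ratio calculation:
LR = P(E|Hp) / P(E|Hd)
LR = 0.698 / 0.0413
LR = 16.90

16.90


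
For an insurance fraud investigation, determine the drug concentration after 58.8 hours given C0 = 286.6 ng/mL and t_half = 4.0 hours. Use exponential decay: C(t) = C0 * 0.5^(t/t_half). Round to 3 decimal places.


Drug concentration decay:
Number of half-lives = t / t_half = 58.8 / 4.0 = 14.7
Decay factor = 0.5^14.7 = 0.00003757
C(t) = 286.6 * 0.00003757 = 0.011 ng/mL

0.011


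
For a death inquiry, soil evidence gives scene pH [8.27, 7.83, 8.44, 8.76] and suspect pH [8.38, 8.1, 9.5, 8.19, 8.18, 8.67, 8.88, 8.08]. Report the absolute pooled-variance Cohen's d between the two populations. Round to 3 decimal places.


Pooled-variance Cohen's d for soil pH comparison:
Scene mean = 33.3 / 4 = 8.325
Suspect mean = 67.98 / 8 = 8.4975
Scene sample variance s_s^2 = 0.150167
Suspect sample variance s_c^2 = 0.246079
Pooled variance = ((n_s-1)*s_s^2 + (n_c-1)*s_c^2) / (n_s + n_c - 2) = 0.217305
Pooled SD = sqrt(0.217305) = 0.46616
Mean difference = -0.1725
|d| = |-0.1725| / 0.46616 = 0.370

0.370


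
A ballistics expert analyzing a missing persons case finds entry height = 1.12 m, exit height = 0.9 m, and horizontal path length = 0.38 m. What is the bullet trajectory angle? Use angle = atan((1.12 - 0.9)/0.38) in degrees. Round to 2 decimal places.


Bullet trajectory angle:
Height difference = 1.12 - 0.9 = 0.22 m
angle = atan(0.22 / 0.38)
angle = atan(0.578947)
angle = 30.07 degrees

30.07


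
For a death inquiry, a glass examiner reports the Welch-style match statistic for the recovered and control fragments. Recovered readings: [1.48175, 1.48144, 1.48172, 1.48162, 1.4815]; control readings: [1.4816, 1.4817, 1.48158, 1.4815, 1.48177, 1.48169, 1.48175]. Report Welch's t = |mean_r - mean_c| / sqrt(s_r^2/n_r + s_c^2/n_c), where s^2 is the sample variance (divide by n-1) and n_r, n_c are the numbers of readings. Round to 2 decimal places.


Welch's t-criterion for glass RI comparison:
Recovered mean = sum / n_r = 7.40803 / 5 = 1.481606
Control mean = sum / n_c = 10.37159 / 7 = 1.4816557
Recovered sample variance s_r^2 = 1.818e-08
Control sample variance s_c^2 = 9.69524e-09
Welch SE (unpooled) = sqrt(s_r^2/n_r + s_c^2/n_c) = sqrt(3.636e-09 + 1.38503e-09) = sqrt(5.02103e-09) = 7.08592e-05
|mean_r - mean_c| = 4.97143e-05
t = 4.97143e-05 / 7.08592e-05 = 0.70

0.70


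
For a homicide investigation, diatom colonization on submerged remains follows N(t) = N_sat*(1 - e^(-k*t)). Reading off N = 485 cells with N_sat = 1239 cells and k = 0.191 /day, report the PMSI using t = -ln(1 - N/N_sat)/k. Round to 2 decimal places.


PMSI from diatom colonization curve:
N / N_sat = 485 / 1239 = 0.391445
1 - N/N_sat = 0.608555
ln(1 - N/N_sat) = -0.496668
t = -ln(1 - N/N_sat) / k = -(-0.496668) / 0.191 = 2.60 days

2.60


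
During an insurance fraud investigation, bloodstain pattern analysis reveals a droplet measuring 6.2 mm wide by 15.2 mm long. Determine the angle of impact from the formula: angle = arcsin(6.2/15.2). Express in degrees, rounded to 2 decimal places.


Blood spatter impact angle calculation:
width / length = 6.2 / 15.2 = 0.407895
angle = arcsin(0.407895)
angle = 24.07 degrees

24.07


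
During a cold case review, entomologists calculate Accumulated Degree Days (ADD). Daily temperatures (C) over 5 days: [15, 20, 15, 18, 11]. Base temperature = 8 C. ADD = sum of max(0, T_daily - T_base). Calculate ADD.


Computing ADD day by day:
Day 1: max(0, 15 - 8) = 7
Day 2: max(0, 20 - 8) = 12
Day 3: max(0, 15 - 8) = 7
Day 4: max(0, 18 - 8) = 10
Day 5: max(0, 11 - 8) = 3
Total ADD = 39

39


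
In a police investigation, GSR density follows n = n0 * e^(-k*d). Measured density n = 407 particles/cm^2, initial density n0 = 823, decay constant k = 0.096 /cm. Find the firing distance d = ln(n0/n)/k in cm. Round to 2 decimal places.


GSR distance calculation:
n0/n = 823 / 407 = 2.022113
ln(n0/n) = 0.704143
d = 0.704143 / 0.096 = 7.33 cm

7.33


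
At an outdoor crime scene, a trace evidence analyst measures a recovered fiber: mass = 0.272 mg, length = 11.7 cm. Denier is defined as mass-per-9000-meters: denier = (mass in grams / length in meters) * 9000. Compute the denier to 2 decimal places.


Denier calculation:
Mass in grams = 0.272 mg / 1000 = 0.000272 g
Length in meters = 11.7 cm / 100 = 0.117 m
Linear density = mass / length = 0.000272 / 0.117 = 0.00232479 g/m
Denier = (g/m) * 9000 = 0.00232479 * 9000 = 20.92

20.92


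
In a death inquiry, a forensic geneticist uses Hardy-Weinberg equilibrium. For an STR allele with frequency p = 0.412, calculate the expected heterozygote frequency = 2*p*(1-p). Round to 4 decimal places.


Hardy-Weinberg heterozygote frequency:
q = 1 - p = 1 - 0.412 = 0.588
2pq = 2 * 0.412 * 0.588 = 0.4845

0.4845


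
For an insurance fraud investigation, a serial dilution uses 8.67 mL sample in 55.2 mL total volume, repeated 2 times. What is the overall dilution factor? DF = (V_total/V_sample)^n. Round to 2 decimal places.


Dilution factor calculation:
Single dilution = V_total / V_sample = 55.2 / 8.67 ≈ 6.366782
Number of dilutions = 2
Total DF = (55.2 / 8.67)^2 (full precision, rounded at the end) = 40.54

40.54


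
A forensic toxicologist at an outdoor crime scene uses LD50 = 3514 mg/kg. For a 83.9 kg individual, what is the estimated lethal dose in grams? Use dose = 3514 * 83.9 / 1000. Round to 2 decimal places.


Lethal dose calculation:
Lethal dose = LD50 * body_weight / 1000
= 3514 * 83.9 / 1000
= 294824.6 / 1000
= 294.82 g

294.82


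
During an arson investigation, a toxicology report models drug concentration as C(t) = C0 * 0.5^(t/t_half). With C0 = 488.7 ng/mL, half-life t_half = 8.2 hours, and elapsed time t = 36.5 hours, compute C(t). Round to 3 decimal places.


Drug concentration decay:
Number of half-lives = t / t_half = 36.5 / 8.2 = 4.45122
Decay factor = 0.5^4.45122 = 0.045714
C(t) = 488.7 * 0.045714 = 22.340 ng/mL

22.340


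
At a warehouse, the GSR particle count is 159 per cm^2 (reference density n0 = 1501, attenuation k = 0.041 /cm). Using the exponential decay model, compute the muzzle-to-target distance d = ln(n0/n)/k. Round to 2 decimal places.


GSR distance calculation:
n0/n = 1501 / 159 = 9.440252
ln(n0/n) = 2.244983
d = 2.244983 / 0.041 = 54.76 cm

54.76


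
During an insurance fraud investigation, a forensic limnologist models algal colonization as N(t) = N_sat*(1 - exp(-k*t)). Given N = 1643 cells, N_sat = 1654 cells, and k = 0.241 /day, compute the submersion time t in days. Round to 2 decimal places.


PMSI from diatom colonization curve:
N / N_sat = 1643 / 1654 = 0.993349
1 - N/N_sat = 0.006651
ln(1 - N/N_sat) = -5.012988
t = -ln(1 - N/N_sat) / k = -(-5.012988) / 0.241 = 20.80 days

20.80


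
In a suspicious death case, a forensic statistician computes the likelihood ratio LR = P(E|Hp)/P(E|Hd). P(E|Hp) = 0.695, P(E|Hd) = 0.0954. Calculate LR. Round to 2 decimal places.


Likelihood ratio calculation:
LR = P(E|Hp) / P(E|Hd)
LR = 0.695 / 0.0954
LR = 7.29

7.29


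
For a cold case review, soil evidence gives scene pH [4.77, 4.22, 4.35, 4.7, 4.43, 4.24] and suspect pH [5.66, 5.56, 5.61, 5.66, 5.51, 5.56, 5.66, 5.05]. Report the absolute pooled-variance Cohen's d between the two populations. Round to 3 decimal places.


Pooled-variance Cohen's d for soil pH comparison:
Scene mean = 26.71 / 6 = 4.451667
Suspect mean = 44.27 / 8 = 5.53375
Scene sample variance s_s^2 = 0.054457
Suspect sample variance s_c^2 = 0.04137
Pooled variance = ((n_s-1)*s_s^2 + (n_c-1)*s_c^2) / (n_s + n_c - 2) = 0.046823
Pooled SD = sqrt(0.046823) = 0.216386
Mean difference = -1.082083
|d| = |-1.082083| / 0.216386 = 5.001

5.001


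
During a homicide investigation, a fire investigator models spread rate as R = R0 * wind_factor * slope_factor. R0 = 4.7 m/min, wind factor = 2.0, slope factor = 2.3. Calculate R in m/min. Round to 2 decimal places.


Fire spread rate calculation:
R = R0 * wind_factor * slope_factor
= 4.7 * 2.0 * 2.3
= 9.4 * 2.3
= 21.62 m/min

21.62


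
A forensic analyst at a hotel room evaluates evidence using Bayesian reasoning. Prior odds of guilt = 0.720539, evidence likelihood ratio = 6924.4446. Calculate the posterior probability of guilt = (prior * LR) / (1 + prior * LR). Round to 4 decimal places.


Bayesian evidence evaluation:
Posterior odds = prior_odds * LR = 0.720539 * 6924.4446 = 4989.332
Posterior probability = posterior_odds / (1 + posterior_odds)
= 4989.332 / (1 + 4989.332)
= 4989.332 / 4990.332
= 0.9998

0.9998


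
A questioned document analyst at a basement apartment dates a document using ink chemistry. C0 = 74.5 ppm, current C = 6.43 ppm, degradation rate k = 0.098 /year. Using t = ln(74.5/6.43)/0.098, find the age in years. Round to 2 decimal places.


Document age estimation:
C0/C = 74.5 / 6.43 = 11.586314
ln(C0/C) = 2.449825
t = 2.449825 / 0.098 = 25.00 years

25.00


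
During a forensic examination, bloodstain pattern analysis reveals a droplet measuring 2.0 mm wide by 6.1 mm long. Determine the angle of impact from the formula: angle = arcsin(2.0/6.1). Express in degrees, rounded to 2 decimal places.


Blood spatter impact angle calculation:
width / length = 2.0 / 6.1 = 0.327869
angle = arcsin(0.327869)
angle = 19.14 degrees

19.14


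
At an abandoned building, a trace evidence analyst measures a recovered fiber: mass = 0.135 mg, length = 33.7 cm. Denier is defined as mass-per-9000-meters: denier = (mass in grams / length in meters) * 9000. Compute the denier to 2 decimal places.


Denier calculation:
Mass in grams = 0.135 mg / 1000 = 0.000135 g
Length in meters = 33.7 cm / 100 = 0.337 m
Linear density = mass / length = 0.000135 / 0.337 = 0.00040059 g/m
Denier = (g/m) * 9000 = 0.00040059 * 9000 = 3.61

3.61


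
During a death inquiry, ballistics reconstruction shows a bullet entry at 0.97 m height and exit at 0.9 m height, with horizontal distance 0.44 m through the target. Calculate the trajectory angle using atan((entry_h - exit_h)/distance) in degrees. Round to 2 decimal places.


Bullet trajectory angle:
Height difference = 0.97 - 0.9 = 0.07 m
angle = atan(0.07 / 0.44)
angle = atan(0.159091)
angle = 9.04 degrees

9.04


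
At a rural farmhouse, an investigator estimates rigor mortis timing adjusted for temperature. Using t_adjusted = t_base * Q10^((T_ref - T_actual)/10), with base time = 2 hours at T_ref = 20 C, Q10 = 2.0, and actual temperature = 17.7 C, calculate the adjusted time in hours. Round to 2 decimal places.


Rigor mortis time adjustment:
Exponent = (T_ref - T_actual) / 10 = (20 - 17.7) / 10 = 0.23
Q10 factor = 2.0^0.23 = 1.17283
t_adjusted = 2 * 1.17283 = 2.35 hours

2.35


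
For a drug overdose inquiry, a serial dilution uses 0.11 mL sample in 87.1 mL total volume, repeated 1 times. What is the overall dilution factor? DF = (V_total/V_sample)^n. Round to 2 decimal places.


Dilution factor calculation:
Single dilution = V_total / V_sample = 87.1 / 0.11 ≈ 791.818182
Number of dilutions = 1
Total DF = (87.1 / 0.11)^1 (full precision, rounded at the end) = 791.82

791.82


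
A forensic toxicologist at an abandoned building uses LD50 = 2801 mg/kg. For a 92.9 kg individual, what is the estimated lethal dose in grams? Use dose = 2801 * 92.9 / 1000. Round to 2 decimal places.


Lethal dose calculation:
Lethal dose = LD50 * body_weight / 1000
= 2801 * 92.9 / 1000
= 260212.9 / 1000
= 260.21 g

260.21


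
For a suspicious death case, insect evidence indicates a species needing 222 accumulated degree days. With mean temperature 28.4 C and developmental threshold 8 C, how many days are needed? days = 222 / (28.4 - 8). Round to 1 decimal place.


Insect development time:
Effective temperature = avg_temp - T_base = 28.4 - 8 = 20.4 C
Days = ADD / effective_temp = 222 / 20.4 = 10.9 days

10.9


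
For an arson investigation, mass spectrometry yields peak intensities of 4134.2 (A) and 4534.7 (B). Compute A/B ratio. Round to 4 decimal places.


Spectral peak ratio:
Peak A = 4134.2 counts
Peak B = 4534.7 counts
Ratio = 4134.2 / 4534.7 = 0.9117

0.9117


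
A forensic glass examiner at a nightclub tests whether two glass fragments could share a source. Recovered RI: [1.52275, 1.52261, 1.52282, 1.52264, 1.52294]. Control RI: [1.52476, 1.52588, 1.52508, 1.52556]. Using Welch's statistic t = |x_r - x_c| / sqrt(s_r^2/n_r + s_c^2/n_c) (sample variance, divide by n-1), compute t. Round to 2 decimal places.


Welch's t-criterion for glass RI comparison:
Recovered mean = sum / n_r = 7.61376 / 5 = 1.522752
Control mean = sum / n_c = 6.10128 / 4 = 1.52532
Recovered sample variance s_r^2 = 1.817e-08
Control sample variance s_c^2 = 2.47467e-07
Welch SE (unpooled) = sqrt(s_r^2/n_r + s_c^2/n_c) = sqrt(3.634e-09 + 6.18667e-08) = sqrt(6.55007e-08) = 0.000255931
|mean_r - mean_c| = 0.002568
t = 0.002568 / 0.000255931 = 10.03

10.03


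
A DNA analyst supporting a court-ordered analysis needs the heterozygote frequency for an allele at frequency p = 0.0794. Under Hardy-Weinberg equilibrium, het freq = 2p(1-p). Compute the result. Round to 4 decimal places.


Hardy-Weinberg heterozygote frequency:
q = 1 - p = 1 - 0.0794 = 0.9206
2pq = 2 * 0.0794 * 0.9206 = 0.1462

0.1462


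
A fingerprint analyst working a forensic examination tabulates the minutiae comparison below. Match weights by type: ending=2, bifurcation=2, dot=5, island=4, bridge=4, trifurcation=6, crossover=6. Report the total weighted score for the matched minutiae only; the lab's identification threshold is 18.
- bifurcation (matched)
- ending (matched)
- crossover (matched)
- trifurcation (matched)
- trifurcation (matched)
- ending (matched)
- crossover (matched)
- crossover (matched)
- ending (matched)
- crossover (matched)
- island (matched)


Weighted minutiae match score:
  bifurcation: matched, +2 (running total 2)
  ending: matched, +2 (running total 4)
  crossover: matched, +6 (running total 10)
  trifurcation: matched, +6 (running total 16)
  trifurcation: matched, +6 (running total 22)
  ending: matched, +2 (running total 24)
  crossover: matched, +6 (running total 30)
  crossover: matched, +6 (running total 36)
  ending: matched, +2 (running total 38)
  crossover: matched, +6 (running total 44)
  island: matched, +4 (running total 48)
Total score = 48
Threshold = 18; verdict = identification

48


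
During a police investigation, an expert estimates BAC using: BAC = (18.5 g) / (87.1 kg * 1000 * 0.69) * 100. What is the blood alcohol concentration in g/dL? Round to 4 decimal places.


Applying the Widmark formula:
BAC = (dose_g / (body_wt * 1000 * r)) * 100
Denominator = 87.1 * 1000 * 0.69 = 60099
BAC = (18.5 / 60099) * 100
BAC = 0.0308 g/dL

0.0308


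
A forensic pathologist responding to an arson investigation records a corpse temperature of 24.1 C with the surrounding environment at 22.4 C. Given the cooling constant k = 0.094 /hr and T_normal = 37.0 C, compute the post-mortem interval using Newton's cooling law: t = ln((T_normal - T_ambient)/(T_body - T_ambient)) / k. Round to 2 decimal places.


Using Newton's law of cooling:
t = ln((T_normal - T_ambient) / (T_body - T_ambient)) / k
T_normal - T_ambient = 14.6
T_body - T_ambient = 1.7
Ratio = 8.588235
ln(ratio) = 2.150393
t = 2.150393 / 0.094 = 22.88 hours

22.88


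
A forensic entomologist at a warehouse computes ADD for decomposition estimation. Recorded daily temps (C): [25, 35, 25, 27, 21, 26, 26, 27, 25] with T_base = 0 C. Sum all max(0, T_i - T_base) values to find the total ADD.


Computing ADD day by day:
Day 1: max(0, 25 - 0) = 25
Day 2: max(0, 35 - 0) = 35
Day 3: max(0, 25 - 0) = 25
Day 4: max(0, 27 - 0) = 27
Day 5: max(0, 21 - 0) = 21
Day 6: max(0, 26 - 0) = 26
Day 7: max(0, 26 - 0) = 26
Day 8: max(0, 27 - 0) = 27
Day 9: max(0, 25 - 0) = 25
Total ADD = 237

237


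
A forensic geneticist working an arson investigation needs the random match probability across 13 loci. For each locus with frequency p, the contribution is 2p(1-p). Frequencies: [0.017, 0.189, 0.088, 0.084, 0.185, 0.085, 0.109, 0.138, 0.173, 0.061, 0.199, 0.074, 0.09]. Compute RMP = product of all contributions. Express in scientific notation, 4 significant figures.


Computing RMP for 13 loci:
Locus 1: 2 * 0.017 * 0.983 = 0.033422
Locus 2: 2 * 0.189 * 0.811 = 0.306558
Locus 3: 2 * 0.088 * 0.912 = 0.160512
Locus 4: 2 * 0.084 * 0.916 = 0.153888
Locus 5: 2 * 0.185 * 0.815 = 0.30155
Locus 6: 2 * 0.085 * 0.915 = 0.15555
Locus 7: 2 * 0.109 * 0.891 = 0.194238
Locus 8: 2 * 0.138 * 0.862 = 0.237912
Locus 9: 2 * 0.173 * 0.827 = 0.286142
Locus 10: 2 * 0.061 * 0.939 = 0.114558
Locus 11: 2 * 0.199 * 0.801 = 0.318798
Locus 12: 2 * 0.074 * 0.926 = 0.137048
Locus 13: 2 * 0.09 * 0.91 = 0.1638
RMP = 1.287e-10

1.287e-10


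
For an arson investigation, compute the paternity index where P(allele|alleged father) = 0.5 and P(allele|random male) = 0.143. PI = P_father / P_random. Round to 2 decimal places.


Paternity Index calculation:
PI = P(allele|father) / P(allele|random)
PI = 0.5 / 0.143
PI = 3.50

3.50


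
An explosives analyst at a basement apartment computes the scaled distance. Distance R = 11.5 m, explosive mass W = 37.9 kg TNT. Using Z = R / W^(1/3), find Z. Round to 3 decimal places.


Scaled distance calculation:
W^(1/3) = 37.9^(1/3) = 3.359024
Z = R / W^(1/3) = 11.5 / 3.359024
Z = 3.424 m/kg^(1/3)

3.424


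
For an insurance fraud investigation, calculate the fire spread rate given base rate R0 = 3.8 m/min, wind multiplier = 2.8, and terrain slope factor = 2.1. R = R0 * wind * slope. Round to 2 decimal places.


Fire spread rate calculation:
R = R0 * wind_factor * slope_factor
= 3.8 * 2.8 * 2.1
= 10.64 * 2.1
= 22.34 m/min

22.34


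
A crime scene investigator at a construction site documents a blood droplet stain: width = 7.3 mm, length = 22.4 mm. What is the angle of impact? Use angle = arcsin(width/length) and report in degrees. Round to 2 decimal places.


Blood spatter impact angle calculation:
width / length = 7.3 / 22.4 = 0.325893
angle = arcsin(0.325893)
angle = 19.02 degrees

19.02


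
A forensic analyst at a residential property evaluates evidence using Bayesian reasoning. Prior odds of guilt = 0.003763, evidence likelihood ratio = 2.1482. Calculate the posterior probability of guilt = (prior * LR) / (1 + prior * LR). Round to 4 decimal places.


Bayesian evidence evaluation:
Posterior odds = prior_odds * LR = 0.003763 * 2.1482 = 0.008083677
Posterior probability = posterior_odds / (1 + posterior_odds)
= 0.008083677 / (1 + 0.008083677)
= 0.008083677 / 1.008083677
= 0.0080

0.0080


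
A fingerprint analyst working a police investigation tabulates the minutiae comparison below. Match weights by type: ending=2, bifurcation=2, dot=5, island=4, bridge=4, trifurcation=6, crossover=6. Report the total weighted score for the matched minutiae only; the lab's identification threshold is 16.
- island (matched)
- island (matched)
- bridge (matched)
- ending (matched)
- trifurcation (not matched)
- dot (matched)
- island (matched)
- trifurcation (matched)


Weighted minutiae match score:
  island: matched, +4 (running total 4)
  island: matched, +4 (running total 8)
  bridge: matched, +4 (running total 12)
  ending: matched, +2 (running total 14)
  trifurcation: not matched, +0
  dot: matched, +5 (running total 19)
  island: matched, +4 (running total 23)
  trifurcation: matched, +6 (running total 29)
Total score = 29
Threshold = 16; verdict = identification

29


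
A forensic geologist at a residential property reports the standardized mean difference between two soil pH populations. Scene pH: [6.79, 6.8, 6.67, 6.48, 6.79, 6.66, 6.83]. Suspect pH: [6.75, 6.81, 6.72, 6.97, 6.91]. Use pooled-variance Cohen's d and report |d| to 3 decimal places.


Pooled-variance Cohen's d for soil pH comparison:
Scene mean = 47.02 / 7 = 6.717143
Suspect mean = 34.16 / 5 = 6.832
Scene sample variance s_s^2 = 0.015324
Suspect sample variance s_c^2 = 0.01122
Pooled variance = ((n_s-1)*s_s^2 + (n_c-1)*s_c^2) / (n_s + n_c - 2) = 0.013682
Pooled SD = sqrt(0.013682) = 0.11697
Mean difference = -0.114857
|d| = |-0.114857| / 0.11697 = 0.982

0.982


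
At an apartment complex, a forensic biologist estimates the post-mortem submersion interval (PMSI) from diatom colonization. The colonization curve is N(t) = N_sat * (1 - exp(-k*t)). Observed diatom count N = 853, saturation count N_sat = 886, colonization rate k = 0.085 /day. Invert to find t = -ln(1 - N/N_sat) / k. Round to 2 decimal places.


PMSI from diatom colonization curve:
N / N_sat = 853 / 886 = 0.962754
1 - N/N_sat = 0.037246
ln(1 - N/N_sat) = -3.290211
t = -ln(1 - N/N_sat) / k = -(-3.290211) / 0.085 = 38.71 days

38.71
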